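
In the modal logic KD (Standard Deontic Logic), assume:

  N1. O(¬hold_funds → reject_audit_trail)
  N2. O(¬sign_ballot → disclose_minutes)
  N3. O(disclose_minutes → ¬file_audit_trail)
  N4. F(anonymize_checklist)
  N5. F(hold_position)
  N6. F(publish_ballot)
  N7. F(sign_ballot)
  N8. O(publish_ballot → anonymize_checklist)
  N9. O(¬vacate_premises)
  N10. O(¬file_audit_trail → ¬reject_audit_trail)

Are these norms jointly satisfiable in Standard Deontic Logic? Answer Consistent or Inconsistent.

Premise 8 is O(publish_ballot → anonymize_checklist), but O(publish_ballot) is not derivable from the premises, so it does not yield O(anonymize_checklist).
So O(anonymize_checklist) is not derivable, and the apparent clash with O(¬anonymize_checklist) does not arise.
A world satisfying every obligation exists (e.g. anonymize_checklist=false, disclose_minutes=true, file_audit_trail=false, hold_funds=true, hold_position=false, publish_ballot=false, reject_audit_trail=false, sign_ballot=false, vacate_premises=false); no atom is both obligatory and forbidden, so the set is consistent.

Consistent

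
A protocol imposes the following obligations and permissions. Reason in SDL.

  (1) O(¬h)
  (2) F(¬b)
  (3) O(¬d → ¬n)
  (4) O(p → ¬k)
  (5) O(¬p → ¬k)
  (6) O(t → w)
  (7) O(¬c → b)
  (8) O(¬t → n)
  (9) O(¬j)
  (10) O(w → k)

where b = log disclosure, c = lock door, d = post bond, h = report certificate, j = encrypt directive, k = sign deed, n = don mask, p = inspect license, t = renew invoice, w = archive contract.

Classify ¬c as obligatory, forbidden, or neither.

Neither

Premise 7 is O(¬c → b); even if O(b) held, inferring O(¬c) would be affirming the consequent — invalid.
No premise or chain of K-axiom applications forces O(¬c), and none forces O(c). So ¬c is neither obligatory nor forbidden under these norms.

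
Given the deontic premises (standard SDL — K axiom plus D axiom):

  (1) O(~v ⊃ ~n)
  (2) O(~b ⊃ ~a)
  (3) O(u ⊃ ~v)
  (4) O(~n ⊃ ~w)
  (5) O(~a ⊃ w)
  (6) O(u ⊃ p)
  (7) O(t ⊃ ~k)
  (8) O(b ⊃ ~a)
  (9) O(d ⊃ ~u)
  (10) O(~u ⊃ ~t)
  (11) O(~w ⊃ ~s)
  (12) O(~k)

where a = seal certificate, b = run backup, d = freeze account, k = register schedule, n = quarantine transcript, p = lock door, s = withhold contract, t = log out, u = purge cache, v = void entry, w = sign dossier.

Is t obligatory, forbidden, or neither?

Forbidden

Premises 2 and 8 are O(~b ⊃ ~a) and O(b ⊃ ~a); every ideal world satisfies ~b or b, so in either case ~a holds — hence O(~a).
Applying K to premise 5 (O(~a ⊃ w)) and O(~a) yields O(w).
Premise 4 is O(~n ⊃ ~w); contrapositively O(w ⊃ n). Since O(w) holds, K gives O(n).
The contrapositive of premise 1 (O(~v ⊃ ~n)) is O(n ⊃ v), and O(n) is already established, so O(v).
Premise 3, O(u ⊃ ~v), contraposes to O(v ⊃ ~u); with O(v) we get O(~u).
Premise 10 is O(~u ⊃ ~t); since O(~u), deontic closure gives O(~t).
Premises 6, 7, 9, 11, 12 do not contribute to this derivation.
Thus O(~t), which is F(t): t is forbidden.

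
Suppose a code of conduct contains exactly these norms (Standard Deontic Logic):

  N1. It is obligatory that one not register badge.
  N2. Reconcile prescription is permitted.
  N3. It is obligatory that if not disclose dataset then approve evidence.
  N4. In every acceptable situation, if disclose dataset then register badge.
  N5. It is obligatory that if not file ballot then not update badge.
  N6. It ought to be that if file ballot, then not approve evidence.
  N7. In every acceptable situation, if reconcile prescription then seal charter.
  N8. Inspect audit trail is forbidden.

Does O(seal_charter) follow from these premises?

No

Premise 7 is O(reconcile_prescription → seal_charter), but O(reconcile_prescription) is not derivable from the premises (the permission P(reconcile_prescription) asserts only ¬O(¬reconcile_prescription), not O(reconcile_prescription)), so it does not yield O(seal_charter).
No other premise forces O(seal_charter). An ideal world satisfying every premise can still have seal_charter false, so O(seal_charter) is not derivable.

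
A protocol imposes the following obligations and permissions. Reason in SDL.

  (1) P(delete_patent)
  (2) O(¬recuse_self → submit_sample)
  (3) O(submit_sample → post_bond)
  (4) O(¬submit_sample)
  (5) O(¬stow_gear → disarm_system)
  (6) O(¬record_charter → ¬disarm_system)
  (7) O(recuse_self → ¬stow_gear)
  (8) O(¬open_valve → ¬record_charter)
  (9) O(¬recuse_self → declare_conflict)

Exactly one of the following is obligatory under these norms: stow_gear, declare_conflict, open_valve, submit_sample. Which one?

From premise 4 we have O(¬submit_sample).
Premise 2 is O(¬recuse_self → submit_sample); contrapositively O(¬submit_sample → recuse_self). Since O(¬submit_sample) holds, K gives O(recuse_self).
Premise 7 is O(recuse_self → ¬stow_gear); since O(recuse_self), deontic closure gives O(¬stow_gear).
From O(¬stow_gear) and premise 5, O(¬stow_gear → disarm_system), we obtain O(disarm_system).
Premise 6 is O(¬record_charter → ¬disarm_system); contrapositively O(disarm_system → record_charter). Since O(disarm_system) holds, K gives O(record_charter).
The contrapositive of premise 8 (O(¬open_valve → ¬record_charter)) is O(record_charter → open_valve), and O(record_charter) is already established, so O(open_valve).
So O(open_valve) holds — open_valve is obligatory. None of the other listed options is made obligatory by any chain of premises.

open_valve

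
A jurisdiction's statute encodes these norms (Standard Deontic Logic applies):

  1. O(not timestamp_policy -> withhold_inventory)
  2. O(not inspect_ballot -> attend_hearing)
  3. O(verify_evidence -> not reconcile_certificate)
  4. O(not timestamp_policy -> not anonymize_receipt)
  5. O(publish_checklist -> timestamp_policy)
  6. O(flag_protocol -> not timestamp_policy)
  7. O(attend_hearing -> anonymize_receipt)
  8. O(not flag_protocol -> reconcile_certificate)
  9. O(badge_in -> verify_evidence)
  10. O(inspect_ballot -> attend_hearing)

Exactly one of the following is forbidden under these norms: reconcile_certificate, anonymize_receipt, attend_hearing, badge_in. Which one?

Premises 10 and 2 cover both cases: O(inspect_ballot -> attend_hearing) and O(not inspect_ballot -> attend_hearing). Since inspect_ballot ∨ not inspect_ballot is a tautology, O(attend_hearing) follows.
With premise 7, O(attend_hearing -> anonymize_receipt), the K-axiom yields O(anonymize_receipt).
Premise 4 is O(not timestamp_policy -> not anonymize_receipt); contrapositively O(anonymize_receipt -> timestamp_policy). Since O(anonymize_receipt) holds, K gives O(timestamp_policy).
The contrapositive of premise 6 (O(flag_protocol -> not timestamp_policy)) is O(timestamp_policy -> not flag_protocol), and O(timestamp_policy) is already established, so O(not flag_protocol).
Applying K to premise 8 (O(not flag_protocol -> reconcile_certificate)) and O(not flag_protocol) yields O(reconcile_certificate).
Premise 3, O(verify_evidence -> not reconcile_certificate), contraposes to O(reconcile_certificate -> not verify_evidence); with O(reconcile_certificate) we get O(not verify_evidence).
The contrapositive of premise 9 (O(badge_in -> verify_evidence)) is O(not verify_evidence -> not badge_in), and O(not verify_evidence) is already established, so O(not badge_in).
So O(not badge_in) holds, i.e. badge_in is forbidden. None of the other listed options is forbidden under the premises.

badge_in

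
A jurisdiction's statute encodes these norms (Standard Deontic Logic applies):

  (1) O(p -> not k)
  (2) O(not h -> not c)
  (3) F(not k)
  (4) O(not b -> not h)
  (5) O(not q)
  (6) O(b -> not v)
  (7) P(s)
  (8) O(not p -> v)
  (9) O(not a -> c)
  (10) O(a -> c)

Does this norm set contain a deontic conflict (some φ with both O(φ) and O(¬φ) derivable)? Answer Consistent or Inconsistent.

Inconsistent

Premises 10 and 9 cover both cases: O(a -> c) and O(not a -> c). Since a ∨ not a is a tautology, O(c) follows.
Premise 2, O(not h -> not c), contraposes to O(c -> h); with O(c) we get O(h).
Premise 4, O(not b -> not h), contraposes to O(h -> b); with O(h) we get O(b).
Applying K to premise 6 (O(b -> not v)) and O(b) yields O(not v).
Premise 8, O(not p -> v), contraposes to O(not v -> p); with O(not v) we get O(p).
Applying K to premise 1 (O(p -> not k)) and O(p) yields O(not k).
Yet premise 3 is F(not k), i.e. O(k).
We now have both O(not k) and O(k) — k is simultaneously obligatory and forbidden, violating the D-axiom.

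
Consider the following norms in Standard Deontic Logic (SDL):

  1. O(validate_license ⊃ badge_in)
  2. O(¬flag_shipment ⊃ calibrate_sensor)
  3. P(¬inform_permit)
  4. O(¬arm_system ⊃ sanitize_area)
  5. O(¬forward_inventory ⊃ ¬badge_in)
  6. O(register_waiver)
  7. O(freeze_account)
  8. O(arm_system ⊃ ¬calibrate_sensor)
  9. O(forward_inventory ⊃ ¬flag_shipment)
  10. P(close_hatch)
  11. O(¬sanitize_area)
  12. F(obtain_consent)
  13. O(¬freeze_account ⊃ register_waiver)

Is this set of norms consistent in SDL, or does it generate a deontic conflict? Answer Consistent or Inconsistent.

Premise 13 is O(¬freeze_account ⊃ register_waiver); even if O(register_waiver) held, inferring O(¬freeze_account) would be affirming the consequent — invalid.
So O(¬freeze_account) is not derivable, and the apparent clash with O(freeze_account) does not arise.
A world satisfying every obligation exists (e.g. arm_system=true, badge_in=false, calibrate_sensor=false, close_hatch=false, flag_shipment=true, forward_inventory=false, freeze_account=true, inform_permit=false, obtain_consent=false, register_waiver=true, sanitize_area=false, validate_license=false); no atom is both obligatory and forbidden, so the set is consistent.

Consistent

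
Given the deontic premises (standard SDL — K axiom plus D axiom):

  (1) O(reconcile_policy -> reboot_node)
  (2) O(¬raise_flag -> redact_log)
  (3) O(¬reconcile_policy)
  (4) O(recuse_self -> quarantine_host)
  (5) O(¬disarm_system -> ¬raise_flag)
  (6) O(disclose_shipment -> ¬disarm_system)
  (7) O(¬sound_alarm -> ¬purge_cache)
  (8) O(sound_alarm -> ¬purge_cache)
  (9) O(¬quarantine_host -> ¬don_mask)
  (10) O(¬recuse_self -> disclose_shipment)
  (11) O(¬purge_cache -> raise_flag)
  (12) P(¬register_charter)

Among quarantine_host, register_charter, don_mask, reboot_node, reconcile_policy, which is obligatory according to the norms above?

quarantine_host

By case analysis on ¬sound_alarm: premise 7 gives O(¬sound_alarm -> ¬purge_cache) and premise 8 gives O(sound_alarm -> ¬purge_cache), so O(¬purge_cache) either way.
Premise 11 is O(¬purge_cache -> raise_flag); since O(¬purge_cache), deontic closure gives O(raise_flag).
Premise 5 is O(¬disarm_system -> ¬raise_flag); contrapositively O(raise_flag -> disarm_system). Since O(raise_flag) holds, K gives O(disarm_system).
Premise 6 is O(disclose_shipment -> ¬disarm_system); contrapositively O(disarm_system -> ¬disclose_shipment). Since O(disarm_system) holds, K gives O(¬disclose_shipment).
The contrapositive of premise 10 (O(¬recuse_self -> disclose_shipment)) is O(¬disclose_shipment -> recuse_self), and O(¬disclose_shipment) is already established, so O(recuse_self).
With premise 4, O(recuse_self -> quarantine_host), the K-axiom yields O(quarantine_host).
So O(quarantine_host) holds — quarantine_host is obligatory. None of the other listed options is made obligatory by any chain of premises.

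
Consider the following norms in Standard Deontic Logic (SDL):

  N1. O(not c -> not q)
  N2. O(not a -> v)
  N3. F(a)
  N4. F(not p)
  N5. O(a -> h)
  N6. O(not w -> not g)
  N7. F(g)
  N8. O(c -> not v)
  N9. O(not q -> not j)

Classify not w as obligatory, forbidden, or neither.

Premise 6 is O(not w -> not g); even if O(not g) held, inferring O(not w) would be affirming the consequent — invalid.
No premise or chain of K-axiom applications forces O(not w), and none forces O(w). So not w is neither obligatory nor forbidden under these norms.

Neither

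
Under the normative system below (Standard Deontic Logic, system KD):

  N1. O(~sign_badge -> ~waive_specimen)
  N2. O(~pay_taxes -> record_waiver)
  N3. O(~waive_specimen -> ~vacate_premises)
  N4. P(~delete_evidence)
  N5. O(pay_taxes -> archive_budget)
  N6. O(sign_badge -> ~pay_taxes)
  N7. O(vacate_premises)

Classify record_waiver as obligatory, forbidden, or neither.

Obligatory

Premise 7 states O(vacate_premises) outright.
Premise 3, O(~waive_specimen -> ~vacate_premises), contraposes to O(vacate_premises -> waive_specimen); with O(vacate_premises) we get O(waive_specimen).
The contrapositive of premise 1 (O(~sign_badge -> ~waive_specimen)) is O(waive_specimen -> sign_badge), and O(waive_specimen) is already established, so O(sign_badge).
Premise 6 is O(sign_badge -> ~pay_taxes); since O(sign_badge), deontic closure gives O(~pay_taxes).
From O(~pay_taxes) and premise 2, O(~pay_taxes -> record_waiver), we obtain O(record_waiver).
Premises 4, 5 do not contribute to this derivation.
Hence record_waiver is obligatory.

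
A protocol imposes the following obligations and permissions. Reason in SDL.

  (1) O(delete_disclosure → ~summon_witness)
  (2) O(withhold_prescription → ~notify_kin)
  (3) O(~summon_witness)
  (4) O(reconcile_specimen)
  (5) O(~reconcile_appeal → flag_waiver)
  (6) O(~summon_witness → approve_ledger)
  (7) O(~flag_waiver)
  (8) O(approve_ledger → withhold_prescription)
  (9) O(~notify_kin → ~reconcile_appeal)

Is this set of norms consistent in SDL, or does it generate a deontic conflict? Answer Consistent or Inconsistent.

Inconsistent

Premise 3 gives O(~summon_witness).
From O(~summon_witness) and premise 6, O(~summon_witness → approve_ledger), we obtain O(approve_ledger).
Applying K to premise 8 (O(approve_ledger → withhold_prescription)) and O(approve_ledger) yields O(withhold_prescription).
From O(withhold_prescription) and premise 2, O(withhold_prescription → ~notify_kin), we obtain O(~notify_kin).
Applying K to premise 9 (O(~notify_kin → ~reconcile_appeal)) and O(~notify_kin) yields O(~reconcile_appeal).
Applying K to premise 5 (O(~reconcile_appeal → flag_waiver)) and O(~reconcile_appeal) yields O(flag_waiver).
But premise 7 directly asserts O(~flag_waiver).
We now have both O(flag_waiver) and O(~flag_waiver) — flag_waiver is simultaneously obligatory and forbidden, violating the D-axiom.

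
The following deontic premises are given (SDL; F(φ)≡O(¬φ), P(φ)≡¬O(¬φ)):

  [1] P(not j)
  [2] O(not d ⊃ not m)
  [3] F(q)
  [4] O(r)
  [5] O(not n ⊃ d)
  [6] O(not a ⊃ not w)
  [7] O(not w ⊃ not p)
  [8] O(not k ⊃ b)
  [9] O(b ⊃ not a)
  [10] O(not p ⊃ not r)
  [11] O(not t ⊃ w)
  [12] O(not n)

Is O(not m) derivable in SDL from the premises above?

Premise 2 is O(not d ⊃ not m), but O(not d) is not derivable from the premises, so it does not yield O(not m).
No other premise forces O(not m). An ideal world satisfying every premise can still have not m false, so O(not m) is not derivable.

No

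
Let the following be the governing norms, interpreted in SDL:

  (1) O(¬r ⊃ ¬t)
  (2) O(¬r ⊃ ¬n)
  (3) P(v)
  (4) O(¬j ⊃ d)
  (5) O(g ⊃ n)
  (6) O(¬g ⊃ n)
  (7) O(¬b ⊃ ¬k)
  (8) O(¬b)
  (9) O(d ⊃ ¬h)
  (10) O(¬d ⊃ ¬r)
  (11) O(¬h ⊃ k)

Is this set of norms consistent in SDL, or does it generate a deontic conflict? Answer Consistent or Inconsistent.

Inconsistent

Premises 6 and 5 are O(¬g ⊃ n) and O(g ⊃ n); every ideal world satisfies ¬g or g, so in either case n holds — hence O(n).
Premise 2 is O(¬r ⊃ ¬n); contrapositively O(n ⊃ r). Since O(n) holds, K gives O(r).
The contrapositive of premise 10 (O(¬d ⊃ ¬r)) is O(r ⊃ d), and O(r) is already established, so O(d).
Premise 9 is O(d ⊃ ¬h); since O(d), deontic closure gives O(¬h).
From O(¬h) and premise 11, O(¬h ⊃ k), we obtain O(k).
The contrapositive of premise 7 (O(¬b ⊃ ¬k)) is O(k ⊃ b), and O(k) is already established, so O(b).
But premise 8 directly asserts O(¬b).
We now have both O(b) and O(¬b) — b is simultaneously obligatory and forbidden, violating the D-axiom.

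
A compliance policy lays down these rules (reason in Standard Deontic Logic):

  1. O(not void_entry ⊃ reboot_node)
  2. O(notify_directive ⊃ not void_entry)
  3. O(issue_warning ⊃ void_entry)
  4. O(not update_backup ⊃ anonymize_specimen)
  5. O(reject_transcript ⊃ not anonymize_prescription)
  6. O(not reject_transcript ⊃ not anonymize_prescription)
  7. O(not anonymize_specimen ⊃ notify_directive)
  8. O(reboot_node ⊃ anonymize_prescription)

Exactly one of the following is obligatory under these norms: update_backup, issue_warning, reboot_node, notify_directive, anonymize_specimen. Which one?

Premises 6 and 5 are O(not reject_transcript ⊃ not anonymize_prescription) and O(reject_transcript ⊃ not anonymize_prescription); every ideal world satisfies not reject_transcript or reject_transcript, so in either case not anonymize_prescription holds — hence O(not anonymize_prescription).
Premise 8, O(reboot_node ⊃ anonymize_prescription), contraposes to O(not anonymize_prescription ⊃ not reboot_node); with O(not anonymize_prescription) we get O(not reboot_node).
The contrapositive of premise 1 (O(not void_entry ⊃ reboot_node)) is O(not reboot_node ⊃ void_entry), and O(not reboot_node) is already established, so O(void_entry).
Premise 2, O(notify_directive ⊃ not void_entry), contraposes to O(void_entry ⊃ not notify_directive); with O(void_entry) we get O(not notify_directive).
The contrapositive of premise 7 (O(not anonymize_specimen ⊃ notify_directive)) is O(not notify_directive ⊃ anonymize_specimen), and O(not notify_directive) is already established, so O(anonymize_specimen).
So O(anonymize_specimen) holds — anonymize_specimen is obligatory. None of the other listed options is made obligatory by any chain of premises.

anonymize_specimen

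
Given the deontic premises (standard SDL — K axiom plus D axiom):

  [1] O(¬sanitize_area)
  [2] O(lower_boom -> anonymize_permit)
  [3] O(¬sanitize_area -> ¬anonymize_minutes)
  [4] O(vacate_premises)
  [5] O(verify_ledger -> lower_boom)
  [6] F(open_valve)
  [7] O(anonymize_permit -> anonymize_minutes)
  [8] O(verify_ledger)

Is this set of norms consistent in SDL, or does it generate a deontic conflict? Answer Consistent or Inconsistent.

Premise 8 gives O(verify_ledger).
Applying K to premise 5 (O(verify_ledger -> lower_boom)) and O(verify_ledger) yields O(lower_boom).
Applying K to premise 2 (O(lower_boom -> anonymize_permit)) and O(lower_boom) yields O(anonymize_permit).
From O(anonymize_permit) and premise 7, O(anonymize_permit -> anonymize_minutes), we obtain O(anonymize_minutes).
The contrapositive of premise 3 (O(¬sanitize_area -> ¬anonymize_minutes)) is O(anonymize_minutes -> sanitize_area), and O(anonymize_minutes) is already established, so O(sanitize_area).
Yet premise 1 states O(¬sanitize_area).
We now have both O(sanitize_area) and O(¬sanitize_area) — sanitize_area is simultaneously obligatory and forbidden, violating the D-axiom.

Inconsistent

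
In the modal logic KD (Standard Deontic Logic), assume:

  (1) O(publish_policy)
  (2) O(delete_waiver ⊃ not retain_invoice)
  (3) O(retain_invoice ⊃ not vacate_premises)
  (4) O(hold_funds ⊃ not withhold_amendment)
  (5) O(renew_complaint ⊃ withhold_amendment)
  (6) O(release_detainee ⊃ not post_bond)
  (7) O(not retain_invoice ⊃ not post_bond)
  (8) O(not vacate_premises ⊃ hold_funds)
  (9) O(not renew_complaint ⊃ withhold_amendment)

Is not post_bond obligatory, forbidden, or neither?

Obligatory

Premises 5 and 9 cover both cases: O(renew_complaint ⊃ withhold_amendment) and O(not renew_complaint ⊃ withhold_amendment). Since renew_complaint ∨ not renew_complaint is a tautology, O(withhold_amendment) follows.
The contrapositive of premise 4 (O(hold_funds ⊃ not withhold_amendment)) is O(withhold_amendment ⊃ not hold_funds), and O(withhold_amendment) is already established, so O(not hold_funds).
The contrapositive of premise 8 (O(not vacate_premises ⊃ hold_funds)) is O(not hold_funds ⊃ vacate_premises), and O(not hold_funds) is already established, so O(vacate_premises).
Premise 3 is O(retain_invoice ⊃ not vacate_premises); contrapositively O(vacate_premises ⊃ not retain_invoice). Since O(vacate_premises) holds, K gives O(not retain_invoice).
Applying K to premise 7 (O(not retain_invoice ⊃ not post_bond)) and O(not retain_invoice) yields O(not post_bond).
Premises 1, 2, 6 do not contribute to this derivation.
Hence not post_bond is obligatory.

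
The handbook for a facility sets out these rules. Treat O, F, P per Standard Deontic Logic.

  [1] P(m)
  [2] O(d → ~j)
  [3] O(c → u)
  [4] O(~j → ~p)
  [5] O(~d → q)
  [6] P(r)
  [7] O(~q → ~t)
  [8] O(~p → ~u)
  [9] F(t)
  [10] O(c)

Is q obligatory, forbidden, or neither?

Obligatory

Premise 10 gives O(c).
With premise 3, O(c → u), the K-axiom yields O(u).
Premise 8 is O(~p → ~u); contrapositively O(u → p). Since O(u) holds, K gives O(p).
Premise 4, O(~j → ~p), contraposes to O(p → j); with O(p) we get O(j).
Premise 2 is O(d → ~j); contrapositively O(j → ~d). Since O(j) holds, K gives O(~d).
Premise 5 is O(~d → q); since O(~d), deontic closure gives O(q).
Premises 1, 6, 7, 9 do not contribute to this derivation.
Hence q is obligatory.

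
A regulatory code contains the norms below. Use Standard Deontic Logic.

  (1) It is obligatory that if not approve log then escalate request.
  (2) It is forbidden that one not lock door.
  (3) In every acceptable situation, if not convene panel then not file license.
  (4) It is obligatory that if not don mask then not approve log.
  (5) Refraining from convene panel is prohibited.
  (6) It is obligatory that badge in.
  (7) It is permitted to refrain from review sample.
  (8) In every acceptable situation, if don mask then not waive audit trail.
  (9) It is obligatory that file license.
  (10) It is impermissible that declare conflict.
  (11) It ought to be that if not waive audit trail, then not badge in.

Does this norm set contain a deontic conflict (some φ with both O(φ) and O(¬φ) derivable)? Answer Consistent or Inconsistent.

Premise 3 is O(¬convene_panel → ¬file_license), but O(¬convene_panel) is not derivable from the premises, so it does not yield O(¬file_license).
So O(¬file_license) is not derivable, and the apparent clash with O(file_license) does not arise.
A world satisfying every obligation exists (e.g. approve_log=false, badge_in=true, convene_panel=true, declare_conflict=false, don_mask=false, escalate_request=true, file_license=true, lock_door=true, review_sample=false, waive_audit_trail=true); no atom is both obligatory and forbidden, so the set is consistent.

Consistent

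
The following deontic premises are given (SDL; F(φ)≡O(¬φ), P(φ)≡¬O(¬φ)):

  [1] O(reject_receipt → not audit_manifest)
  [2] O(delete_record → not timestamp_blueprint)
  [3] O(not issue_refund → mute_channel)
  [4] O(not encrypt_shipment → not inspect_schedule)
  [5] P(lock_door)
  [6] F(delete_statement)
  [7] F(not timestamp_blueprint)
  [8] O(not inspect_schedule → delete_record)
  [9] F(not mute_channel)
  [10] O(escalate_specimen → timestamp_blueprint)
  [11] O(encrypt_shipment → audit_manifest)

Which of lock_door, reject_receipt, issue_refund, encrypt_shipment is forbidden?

reject_receipt

F(not timestamp_blueprint) at premise 7 means O(timestamp_blueprint).
Premise 2, O(delete_record → not timestamp_blueprint), contraposes to O(timestamp_blueprint → not delete_record); with O(timestamp_blueprint) we get O(not delete_record).
The contrapositive of premise 8 (O(not inspect_schedule → delete_record)) is O(not delete_record → inspect_schedule), and O(not delete_record) is already established, so O(inspect_schedule).
Premise 4 is O(not encrypt_shipment → not inspect_schedule); contrapositively O(inspect_schedule → encrypt_shipment). Since O(inspect_schedule) holds, K gives O(encrypt_shipment).
Premise 11 is O(encrypt_shipment → audit_manifest); since O(encrypt_shipment), deontic closure gives O(audit_manifest).
The contrapositive of premise 1 (O(reject_receipt → not audit_manifest)) is O(audit_manifest → not reject_receipt), and O(audit_manifest) is already established, so O(not reject_receipt).
So O(not reject_receipt) holds, i.e. reject_receipt is forbidden. None of the other listed options is forbidden under the premises.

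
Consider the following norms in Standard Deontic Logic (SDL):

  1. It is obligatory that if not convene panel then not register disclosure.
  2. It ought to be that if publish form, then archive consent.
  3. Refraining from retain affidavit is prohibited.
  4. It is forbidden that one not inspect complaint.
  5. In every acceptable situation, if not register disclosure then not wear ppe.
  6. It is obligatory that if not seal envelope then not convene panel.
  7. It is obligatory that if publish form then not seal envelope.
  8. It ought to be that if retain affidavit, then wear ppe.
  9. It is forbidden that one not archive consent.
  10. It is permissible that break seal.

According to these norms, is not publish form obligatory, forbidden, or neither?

Obligatory

Premise 3, F(¬retain_affidavit), is equivalent to O(retain_affidavit).
Applying K to premise 8 (O(retain_affidavit → wear_ppe)) and O(retain_affidavit) yields O(wear_ppe).
The contrapositive of premise 5 (O(¬register_disclosure → ¬wear_ppe)) is O(wear_ppe → register_disclosure), and O(wear_ppe) is already established, so O(register_disclosure).
The contrapositive of premise 1 (O(¬convene_panel → ¬register_disclosure)) is O(register_disclosure → convene_panel), and O(register_disclosure) is already established, so O(convene_panel).
Premise 6 is O(¬seal_envelope → ¬convene_panel); contrapositively O(convene_panel → seal_envelope). Since O(convene_panel) holds, K gives O(seal_envelope).
The contrapositive of premise 7 (O(publish_form → ¬seal_envelope)) is O(seal_envelope → ¬publish_form), and O(seal_envelope) is already established, so O(¬publish_form).
Premises 2, 4, 9, 10 do not contribute to this derivation.
Hence ¬publish_form is obligatory.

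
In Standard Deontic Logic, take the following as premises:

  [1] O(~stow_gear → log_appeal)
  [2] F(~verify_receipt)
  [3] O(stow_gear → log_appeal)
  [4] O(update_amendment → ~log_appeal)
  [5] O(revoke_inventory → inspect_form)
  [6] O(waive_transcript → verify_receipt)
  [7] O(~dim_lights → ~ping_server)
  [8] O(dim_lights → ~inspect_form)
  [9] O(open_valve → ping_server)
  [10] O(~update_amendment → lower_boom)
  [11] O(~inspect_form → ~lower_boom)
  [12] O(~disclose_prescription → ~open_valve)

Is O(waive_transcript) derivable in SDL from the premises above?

Premise 6 is O(waive_transcript → verify_receipt); even if O(verify_receipt) held, inferring O(waive_transcript) would be affirming the consequent — invalid.
No other premise forces O(waive_transcript). An ideal world satisfying every premise can still have waive_transcript false, so O(waive_transcript) is not derivable.

No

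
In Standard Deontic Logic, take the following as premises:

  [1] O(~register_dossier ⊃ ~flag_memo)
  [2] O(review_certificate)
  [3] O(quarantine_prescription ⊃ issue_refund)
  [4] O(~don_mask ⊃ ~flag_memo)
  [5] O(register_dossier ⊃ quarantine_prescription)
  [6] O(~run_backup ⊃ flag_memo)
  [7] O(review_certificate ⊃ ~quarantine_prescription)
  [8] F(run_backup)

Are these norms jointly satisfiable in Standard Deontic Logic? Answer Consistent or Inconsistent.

Premise 2 gives O(review_certificate).
With premise 7, O(review_certificate ⊃ ~quarantine_prescription), the K-axiom yields O(~quarantine_prescription).
Premise 5, O(register_dossier ⊃ quarantine_prescription), contraposes to O(~quarantine_prescription ⊃ ~register_dossier); with O(~quarantine_prescription) we get O(~register_dossier).
With premise 1, O(~register_dossier ⊃ ~flag_memo), the K-axiom yields O(~flag_memo).
Premise 6, O(~run_backup ⊃ flag_memo), contraposes to O(~flag_memo ⊃ run_backup); with O(~flag_memo) we get O(run_backup).
But premise 8, F(run_backup), means O(~run_backup).
We now have both O(run_backup) and O(~run_backup) — run_backup is simultaneously obligatory and forbidden, violating the D-axiom.

Inconsistent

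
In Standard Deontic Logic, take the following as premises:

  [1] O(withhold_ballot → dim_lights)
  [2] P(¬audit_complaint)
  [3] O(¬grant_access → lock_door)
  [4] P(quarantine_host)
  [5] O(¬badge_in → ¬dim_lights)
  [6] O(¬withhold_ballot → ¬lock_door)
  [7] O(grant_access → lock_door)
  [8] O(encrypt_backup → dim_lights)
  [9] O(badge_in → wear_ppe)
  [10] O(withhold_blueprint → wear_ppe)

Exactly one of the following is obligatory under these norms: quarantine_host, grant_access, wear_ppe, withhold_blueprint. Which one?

wear_ppe

Premises 7 and 3 are O(grant_access → lock_door) and O(¬grant_access → lock_door); every ideal world satisfies grant_access or ¬grant_access, so in either case lock_door holds — hence O(lock_door).
Premise 6 is O(¬withhold_ballot → ¬lock_door); contrapositively O(lock_door → withhold_ballot). Since O(lock_door) holds, K gives O(withhold_ballot).
With premise 1, O(withhold_ballot → dim_lights), the K-axiom yields O(dim_lights).
Premise 5, O(¬badge_in → ¬dim_lights), contraposes to O(dim_lights → badge_in); with O(dim_lights) we get O(badge_in).
With premise 9, O(badge_in → wear_ppe), the K-axiom yields O(wear_ppe).
So O(wear_ppe) holds — wear_ppe is obligatory. None of the other listed options is made obligatory by any chain of premises.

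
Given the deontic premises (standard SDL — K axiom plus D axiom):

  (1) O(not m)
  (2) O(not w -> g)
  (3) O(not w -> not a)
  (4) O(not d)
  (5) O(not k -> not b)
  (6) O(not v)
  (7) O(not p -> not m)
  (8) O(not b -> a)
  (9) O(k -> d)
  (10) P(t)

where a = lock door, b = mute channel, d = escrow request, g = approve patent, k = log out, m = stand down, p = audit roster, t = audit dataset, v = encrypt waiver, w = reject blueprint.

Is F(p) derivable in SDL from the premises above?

Premise 7 is O(not p -> not m); even if O(not m) held, inferring O(not p) would be affirming the consequent — invalid.
No other premise forces O(not p). An ideal world satisfying every premise can still have p true, so F(p) is not derivable.

No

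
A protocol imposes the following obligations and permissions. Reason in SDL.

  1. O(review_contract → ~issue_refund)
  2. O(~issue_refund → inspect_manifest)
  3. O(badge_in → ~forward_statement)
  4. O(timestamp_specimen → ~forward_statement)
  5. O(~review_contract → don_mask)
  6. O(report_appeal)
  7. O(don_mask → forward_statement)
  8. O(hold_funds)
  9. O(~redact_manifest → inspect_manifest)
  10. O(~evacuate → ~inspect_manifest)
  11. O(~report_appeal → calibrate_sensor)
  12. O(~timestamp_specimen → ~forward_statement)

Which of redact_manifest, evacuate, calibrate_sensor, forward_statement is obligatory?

evacuate

Premises 12 and 4 are O(~timestamp_specimen → ~forward_statement) and O(timestamp_specimen → ~forward_statement); every ideal world satisfies ~timestamp_specimen or timestamp_specimen, so in either case ~forward_statement holds — hence O(~forward_statement).
Premise 7, O(don_mask → forward_statement), contraposes to O(~forward_statement → ~don_mask); with O(~forward_statement) we get O(~don_mask).
Premise 5 is O(~review_contract → don_mask); contrapositively O(~don_mask → review_contract). Since O(~don_mask) holds, K gives O(review_contract).
Applying K to premise 1 (O(review_contract → ~issue_refund)) and O(review_contract) yields O(~issue_refund).
Applying K to premise 2 (O(~issue_refund → inspect_manifest)) and O(~issue_refund) yields O(inspect_manifest).
Premise 10 is O(~evacuate → ~inspect_manifest); contrapositively O(inspect_manifest → evacuate). Since O(inspect_manifest) holds, K gives O(evacuate).
So O(evacuate) holds — evacuate is obligatory. None of the other listed options is made obligatory by any chain of premises.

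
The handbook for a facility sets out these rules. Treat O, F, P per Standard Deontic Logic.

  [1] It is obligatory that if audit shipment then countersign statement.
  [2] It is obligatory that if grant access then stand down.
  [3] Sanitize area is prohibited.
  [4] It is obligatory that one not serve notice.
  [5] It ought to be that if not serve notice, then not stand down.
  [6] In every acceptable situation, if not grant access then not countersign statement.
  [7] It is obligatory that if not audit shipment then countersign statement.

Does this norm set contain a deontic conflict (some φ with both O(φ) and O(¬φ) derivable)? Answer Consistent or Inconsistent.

Premises 7 and 1 are O(¬audit_shipment → countersign_statement) and O(audit_shipment → countersign_statement); every ideal world satisfies ¬audit_shipment or audit_shipment, so in either case countersign_statement holds — hence O(countersign_statement).
Premise 6, O(¬grant_access → ¬countersign_statement), contraposes to O(countersign_statement → grant_access); with O(countersign_statement) we get O(grant_access).
With premise 2, O(grant_access → stand_down), the K-axiom yields O(stand_down).
The contrapositive of premise 5 (O(¬serve_notice → ¬stand_down)) is O(stand_down → serve_notice), and O(stand_down) is already established, so O(serve_notice).
Yet premise 4 states O(¬serve_notice).
We now have both O(serve_notice) and O(¬serve_notice) — serve_notice is simultaneously obligatory and forbidden, violating the D-axiom.

Inconsistent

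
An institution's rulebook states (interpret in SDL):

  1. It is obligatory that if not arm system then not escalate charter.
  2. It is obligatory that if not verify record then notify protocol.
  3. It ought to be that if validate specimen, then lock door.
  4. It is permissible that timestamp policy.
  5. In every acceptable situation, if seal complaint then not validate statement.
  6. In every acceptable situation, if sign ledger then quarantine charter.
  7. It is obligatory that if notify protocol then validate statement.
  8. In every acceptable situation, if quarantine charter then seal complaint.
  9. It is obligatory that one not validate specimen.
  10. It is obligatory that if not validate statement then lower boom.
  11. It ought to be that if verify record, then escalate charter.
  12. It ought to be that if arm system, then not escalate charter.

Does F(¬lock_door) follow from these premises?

No

Premise 3 is O(validate_specimen → lock_door), but O(validate_specimen) is not derivable from the premises, so it does not yield O(lock_door).
No other premise forces O(lock_door). An ideal world satisfying every premise can still have ¬lock_door true, so F(¬lock_door) is not derivable.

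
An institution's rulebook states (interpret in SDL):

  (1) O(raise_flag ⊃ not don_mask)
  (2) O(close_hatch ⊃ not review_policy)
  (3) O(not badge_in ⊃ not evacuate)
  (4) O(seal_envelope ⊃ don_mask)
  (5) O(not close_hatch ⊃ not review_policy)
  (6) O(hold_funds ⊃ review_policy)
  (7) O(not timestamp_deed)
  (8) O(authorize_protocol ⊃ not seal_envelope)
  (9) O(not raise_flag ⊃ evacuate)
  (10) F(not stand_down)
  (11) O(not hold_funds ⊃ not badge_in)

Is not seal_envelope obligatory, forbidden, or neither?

By case analysis on close_hatch: premise 2 gives O(close_hatch ⊃ not review_policy) and premise 5 gives O(not close_hatch ⊃ not review_policy), so O(not review_policy) either way.
Premise 6 is O(hold_funds ⊃ review_policy); contrapositively O(not review_policy ⊃ not hold_funds). Since O(not review_policy) holds, K gives O(not hold_funds).
Applying K to premise 11 (O(not hold_funds ⊃ not badge_in)) and O(not hold_funds) yields O(not badge_in).
With premise 3, O(not badge_in ⊃ not evacuate), the K-axiom yields O(not evacuate).
Premise 9 is O(not raise_flag ⊃ evacuate); contrapositively O(not evacuate ⊃ raise_flag). Since O(not evacuate) holds, K gives O(raise_flag).
From O(raise_flag) and premise 1, O(raise_flag ⊃ not don_mask), we obtain O(not don_mask).
Premise 4, O(seal_envelope ⊃ don_mask), contraposes to O(not don_mask ⊃ not seal_envelope); with O(not don_mask) we get O(not seal_envelope).
Premises 7, 8, 10 do not contribute to this derivation.
Hence not seal_envelope is obligatory.

Obligatory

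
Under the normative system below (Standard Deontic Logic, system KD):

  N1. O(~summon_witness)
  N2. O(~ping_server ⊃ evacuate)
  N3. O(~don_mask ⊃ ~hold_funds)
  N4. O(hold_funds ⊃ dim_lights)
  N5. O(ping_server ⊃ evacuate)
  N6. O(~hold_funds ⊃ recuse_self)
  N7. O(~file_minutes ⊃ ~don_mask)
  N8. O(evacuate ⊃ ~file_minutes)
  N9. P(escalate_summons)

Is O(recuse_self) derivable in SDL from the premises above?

Premises 5 and 2 are O(ping_server ⊃ evacuate) and O(~ping_server ⊃ evacuate); every ideal world satisfies ping_server or ~ping_server, so in either case evacuate holds — hence O(evacuate).
Applying K to premise 8 (O(evacuate ⊃ ~file_minutes)) and O(evacuate) yields O(~file_minutes).
With premise 7, O(~file_minutes ⊃ ~don_mask), the K-axiom yields O(~don_mask).
Premise 3 is O(~don_mask ⊃ ~hold_funds); since O(~don_mask), deontic closure gives O(~hold_funds).
Premise 6 is O(~hold_funds ⊃ recuse_self); since O(~hold_funds), deontic closure gives O(recuse_self).
Premises 1, 4, 9 do not contribute to this derivation.
So O(recuse_self) follows.

Yes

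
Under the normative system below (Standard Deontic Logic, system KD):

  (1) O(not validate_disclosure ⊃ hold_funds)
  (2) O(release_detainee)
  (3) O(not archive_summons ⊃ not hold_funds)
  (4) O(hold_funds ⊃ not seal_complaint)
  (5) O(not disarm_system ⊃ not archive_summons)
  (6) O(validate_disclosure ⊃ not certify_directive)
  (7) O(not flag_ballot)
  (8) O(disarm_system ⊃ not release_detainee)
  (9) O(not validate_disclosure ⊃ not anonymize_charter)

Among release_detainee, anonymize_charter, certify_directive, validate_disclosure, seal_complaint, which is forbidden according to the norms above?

Premise 2 gives O(release_detainee).
The contrapositive of premise 8 (O(disarm_system ⊃ not release_detainee)) is O(release_detainee ⊃ not disarm_system), and O(release_detainee) is already established, so O(not disarm_system).
With premise 5, O(not disarm_system ⊃ not archive_summons), the K-axiom yields O(not archive_summons).
Premise 3 is O(not archive_summons ⊃ not hold_funds); since O(not archive_summons), deontic closure gives O(not hold_funds).
Premise 1, O(not validate_disclosure ⊃ hold_funds), contraposes to O(not hold_funds ⊃ validate_disclosure); with O(not hold_funds) we get O(validate_disclosure).
Applying K to premise 6 (O(validate_disclosure ⊃ not certify_directive)) and O(validate_disclosure) yields O(not certify_directive).
So O(not certify_directive) holds, i.e. certify_directive is forbidden. None of the other listed options is forbidden under the premises.

certify_directive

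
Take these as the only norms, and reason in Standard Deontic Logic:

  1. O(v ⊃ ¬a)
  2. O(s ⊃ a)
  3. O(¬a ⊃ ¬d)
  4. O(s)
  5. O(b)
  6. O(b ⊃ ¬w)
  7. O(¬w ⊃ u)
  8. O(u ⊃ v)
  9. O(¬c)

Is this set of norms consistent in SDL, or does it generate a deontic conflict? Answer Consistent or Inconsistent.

Inconsistent

Premise 4 gives O(s).
Premise 2 is O(s ⊃ a); since O(s), deontic closure gives O(a).
Premise 1, O(v ⊃ ¬a), contraposes to O(a ⊃ ¬v); with O(a) we get O(¬v).
Premise 8, O(u ⊃ v), contraposes to O(¬v ⊃ ¬u); with O(¬v) we get O(¬u).
Premise 7, O(¬w ⊃ u), contraposes to O(¬u ⊃ w); with O(¬u) we get O(w).
The contrapositive of premise 6 (O(b ⊃ ¬w)) is O(w ⊃ ¬b), and O(w) is already established, so O(¬b).
Yet premise 5 states O(b).
We now have both O(¬b) and O(b) — b is simultaneously obligatory and forbidden, violating the D-axiom.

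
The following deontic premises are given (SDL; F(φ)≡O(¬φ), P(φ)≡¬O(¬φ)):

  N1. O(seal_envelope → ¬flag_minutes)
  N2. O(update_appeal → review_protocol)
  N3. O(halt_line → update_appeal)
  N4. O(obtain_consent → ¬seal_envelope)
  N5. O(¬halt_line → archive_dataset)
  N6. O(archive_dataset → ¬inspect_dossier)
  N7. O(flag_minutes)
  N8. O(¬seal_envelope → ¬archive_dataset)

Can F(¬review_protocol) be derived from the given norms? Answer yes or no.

Premise 7 states O(flag_minutes) outright.
The contrapositive of premise 1 (O(seal_envelope → ¬flag_minutes)) is O(flag_minutes → ¬seal_envelope), and O(flag_minutes) is already established, so O(¬seal_envelope).
With premise 8, O(¬seal_envelope → ¬archive_dataset), the K-axiom yields O(¬archive_dataset).
The contrapositive of premise 5 (O(¬halt_line → archive_dataset)) is O(¬archive_dataset → halt_line), and O(¬archive_dataset) is already established, so O(halt_line).
Premise 3 is O(halt_line → update_appeal); since O(halt_line), deontic closure gives O(update_appeal).
Applying K to premise 2 (O(update_appeal → review_protocol)) and O(update_appeal) yields O(review_protocol).
Premises 4, 6 do not contribute to this derivation.
So O(review_protocol) holds, i.e. F(¬review_protocol). The claim follows.

Yes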